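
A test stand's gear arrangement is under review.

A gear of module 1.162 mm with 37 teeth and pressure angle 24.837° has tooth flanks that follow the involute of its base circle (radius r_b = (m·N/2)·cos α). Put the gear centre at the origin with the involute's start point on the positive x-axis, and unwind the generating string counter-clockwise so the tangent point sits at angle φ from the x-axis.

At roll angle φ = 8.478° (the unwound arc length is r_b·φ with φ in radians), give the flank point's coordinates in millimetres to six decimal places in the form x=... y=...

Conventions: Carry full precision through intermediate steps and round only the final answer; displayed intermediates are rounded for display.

x=19.721067 y=0.021022

topology: single-mesh involute geometry — m = 1.162, N = 37
pitch radius r_p = m·N/2 = 1.162·37/2 = 21.497000
base radius r_b = r_p·cos α = 21.497000·cos 24.837° = 19.508665
roll angle φ = 8.478° = 0.14796901 rad
x = r_b·(cos φ + φ·sin φ) = 19.721067
y = r_b·(sin φ − φ·cos φ) = 0.021022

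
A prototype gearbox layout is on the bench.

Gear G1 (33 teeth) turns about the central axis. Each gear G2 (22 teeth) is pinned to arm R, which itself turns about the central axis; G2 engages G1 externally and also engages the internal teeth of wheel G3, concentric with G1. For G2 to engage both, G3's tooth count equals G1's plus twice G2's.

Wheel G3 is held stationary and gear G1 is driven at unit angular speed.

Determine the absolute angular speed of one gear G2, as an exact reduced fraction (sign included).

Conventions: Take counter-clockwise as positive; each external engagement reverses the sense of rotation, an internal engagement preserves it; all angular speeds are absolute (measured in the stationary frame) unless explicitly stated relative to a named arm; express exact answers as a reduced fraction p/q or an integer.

-3/4

topology: planetary set — G1 33T / G2 22T / G3 77T, arm = carrier (Willis)
ring teeth: 33 + 2·22 = 77
33(ω_sun−ω_arm) = −77(ω_ring−ω_arm),  ω_ring = 0, ω_sun = 1
33(1−ω_arm) = −77(0−ω_arm)  ⇒  110·ω_arm = 33  ⇒  ω_arm = 3/10
sun–planet mesh: 33·(1−3/10) = −22·(ω_p−ω_arm)  ⇒  ω_p−ω_arm = -21/20
ω_p = 3/10 − 21/20 = -3/4
exact speed ratio = -3/4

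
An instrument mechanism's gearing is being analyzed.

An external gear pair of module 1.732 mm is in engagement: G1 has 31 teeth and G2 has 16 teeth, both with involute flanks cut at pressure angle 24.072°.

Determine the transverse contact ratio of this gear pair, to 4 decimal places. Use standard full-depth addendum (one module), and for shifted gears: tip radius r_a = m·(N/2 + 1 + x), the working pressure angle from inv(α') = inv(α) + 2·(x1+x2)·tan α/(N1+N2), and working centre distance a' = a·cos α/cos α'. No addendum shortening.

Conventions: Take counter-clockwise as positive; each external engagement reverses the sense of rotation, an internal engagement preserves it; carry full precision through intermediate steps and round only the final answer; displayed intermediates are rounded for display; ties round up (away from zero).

single-mesh involute tooth geometry (31T engaging 16T at module 1.732)
base radii: r_b1 = 24.511300, r_b2 = 12.650994
tip radii: r_a1 = 28.578000, r_a2 = 15.588000
no profile shift: α' = α, a' = a
action lengths: √(r_a1²−r_b1²) = 14.693476, √(r_a2²−r_b2²) = 9.107036
base pitch p_b = π·m·cos α = 4.968034
CR = (14.693476 + 9.107036 − 40.702000·sin 24.07200°)/4.968034 = 1.449025
contact ratio ≈ 1.4490

1.4490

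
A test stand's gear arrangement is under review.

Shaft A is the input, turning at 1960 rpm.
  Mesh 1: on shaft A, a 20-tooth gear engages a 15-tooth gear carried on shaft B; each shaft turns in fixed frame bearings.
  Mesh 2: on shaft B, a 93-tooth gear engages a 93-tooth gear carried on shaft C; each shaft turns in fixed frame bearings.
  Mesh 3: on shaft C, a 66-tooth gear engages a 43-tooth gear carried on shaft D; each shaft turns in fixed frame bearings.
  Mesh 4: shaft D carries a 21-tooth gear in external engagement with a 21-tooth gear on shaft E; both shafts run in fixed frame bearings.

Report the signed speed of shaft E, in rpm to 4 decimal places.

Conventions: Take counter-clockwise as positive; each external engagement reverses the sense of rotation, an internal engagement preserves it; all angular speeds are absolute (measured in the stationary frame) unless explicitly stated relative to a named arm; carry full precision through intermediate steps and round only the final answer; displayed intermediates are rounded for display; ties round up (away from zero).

topology: fixed-axis compound train — 4 meshes, A→E
mesh 1 [20T→15T]: ω = 1960.0000×20/15 = 2613.3333 rpm, sense flips to −
mesh 2 [93T→93T]: ω = 2613.3333×93/93 = 2613.3333 rpm, sense flips to +
mesh 3 [66T→43T]: ω = 2613.3333×66/43 = 4011.1628 rpm, sense flips to −
mesh 4 [21T→21T]: ω = 4011.1628×21/21 = 4011.1628 rpm, sense flips to +
signed output speed = +4011.1628 rpm

+4011.1628 rpm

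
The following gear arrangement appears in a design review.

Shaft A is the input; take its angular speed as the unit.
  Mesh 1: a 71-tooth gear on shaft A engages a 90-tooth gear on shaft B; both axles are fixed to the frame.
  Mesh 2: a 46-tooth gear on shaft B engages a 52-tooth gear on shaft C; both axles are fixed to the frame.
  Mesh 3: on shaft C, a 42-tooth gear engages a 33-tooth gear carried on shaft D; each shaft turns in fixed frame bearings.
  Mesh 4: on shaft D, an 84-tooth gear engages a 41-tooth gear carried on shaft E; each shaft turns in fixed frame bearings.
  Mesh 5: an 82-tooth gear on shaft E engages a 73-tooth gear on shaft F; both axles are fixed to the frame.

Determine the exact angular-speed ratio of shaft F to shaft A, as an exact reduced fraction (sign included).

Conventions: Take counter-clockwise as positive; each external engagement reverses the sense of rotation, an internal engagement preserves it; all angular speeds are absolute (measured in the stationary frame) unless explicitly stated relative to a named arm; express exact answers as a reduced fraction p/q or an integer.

-320068/156585

class = fixed-axis compound train [5 meshes; 5 ratios multiply, 5 sense flips]
mesh 1 [71T→90T]: running ratio 71/90, sense −
mesh 2 [46T→52T]: running ratio 1633/2340, sense +
mesh 3 [42T→33T]: running ratio 11431/12870, sense −
mesh 4 [84T→41T]: running ratio 160034/87945, sense +
mesh 5 [82T→73T]: running ratio 320068/156585, sense −
ω_out/ω_in = -320068/156585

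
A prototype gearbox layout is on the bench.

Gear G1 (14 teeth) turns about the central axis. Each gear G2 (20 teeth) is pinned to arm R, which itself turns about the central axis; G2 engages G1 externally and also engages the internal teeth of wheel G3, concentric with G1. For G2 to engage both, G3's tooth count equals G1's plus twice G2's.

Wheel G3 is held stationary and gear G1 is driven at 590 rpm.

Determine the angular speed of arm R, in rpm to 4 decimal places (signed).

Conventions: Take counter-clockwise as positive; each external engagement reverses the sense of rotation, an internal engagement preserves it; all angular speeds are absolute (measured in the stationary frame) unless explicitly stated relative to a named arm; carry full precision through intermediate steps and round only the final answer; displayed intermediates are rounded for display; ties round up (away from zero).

+121.4706 rpm

recognized (axles ride arm R): planetary set, 14/20/54 teeth
normalise by the input: solve with ω_sun = 1, then scale by 590 rpm
ring teeth: 14 + 2·20 = 54
14(ω_sun−ω_arm) = −54(ω_ring−ω_arm),  ω_ring = 0, ω_sun = 1
14(1−ω_arm) = −54(0−ω_arm)  ⇒  68·ω_arm = 14  ⇒  ω_arm = 7/34
scale: ω_arm = 7/34 × 590 rpm = +121.4706 rpm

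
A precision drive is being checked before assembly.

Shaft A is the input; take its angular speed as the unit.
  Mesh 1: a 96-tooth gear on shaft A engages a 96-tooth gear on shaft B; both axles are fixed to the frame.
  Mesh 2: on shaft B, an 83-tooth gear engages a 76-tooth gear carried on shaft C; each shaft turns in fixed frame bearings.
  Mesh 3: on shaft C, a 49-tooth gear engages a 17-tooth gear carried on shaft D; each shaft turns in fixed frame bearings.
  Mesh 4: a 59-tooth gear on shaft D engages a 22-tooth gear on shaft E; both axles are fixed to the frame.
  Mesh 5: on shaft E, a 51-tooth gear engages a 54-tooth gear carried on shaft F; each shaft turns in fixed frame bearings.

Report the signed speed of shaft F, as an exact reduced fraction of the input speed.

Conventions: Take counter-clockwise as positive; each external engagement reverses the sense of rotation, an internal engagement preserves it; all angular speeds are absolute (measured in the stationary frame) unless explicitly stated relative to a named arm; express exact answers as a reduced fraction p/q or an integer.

-239953/30096

5-mesh fixed-axis compound train (all bearings frame-fixed)
mesh 1 [96T→96T]: |ω|/ω_in = 1×96/96 = 1, sense flips to −
mesh 2 [83T→76T]: |ω|/ω_in = 1×83/76 = 83/76, sense flips to +
mesh 3 [49T→17T]: |ω|/ω_in = (83/76)×49/17 = 4067/1292, sense flips to −
mesh 4 [59T→22T]: |ω|/ω_in = (4067/1292)×59/22 = 239953/28424, sense flips to +
mesh 5 [51T→54T]: |ω|/ω_in = (239953/28424)×51/54 = 239953/30096, sense flips to −
signed output speed (× input speed) = -239953/30096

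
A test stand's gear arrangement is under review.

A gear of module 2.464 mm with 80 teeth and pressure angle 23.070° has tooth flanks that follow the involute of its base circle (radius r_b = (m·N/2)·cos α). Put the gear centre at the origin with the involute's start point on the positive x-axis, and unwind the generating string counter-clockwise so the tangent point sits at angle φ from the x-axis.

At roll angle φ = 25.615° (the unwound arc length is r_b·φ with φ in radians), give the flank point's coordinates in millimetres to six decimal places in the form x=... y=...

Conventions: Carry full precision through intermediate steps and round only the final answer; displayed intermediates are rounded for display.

x=99.291856 y=2.647220

class = single-mesh tooth geometry [base-circle involute, m = 2.464, 80T]
pitch radius r_p = m·N/2 = 2.464·80/2 = 98.560000
base radius r_b = r_p·cos α = 98.560000·cos 23.070° = 90.677841
roll angle φ = 25.615° = 0.44706609 rad
x = r_b·(cos φ + φ·sin φ) = 99.291856
y = r_b·(sin φ − φ·cos φ) = 2.647220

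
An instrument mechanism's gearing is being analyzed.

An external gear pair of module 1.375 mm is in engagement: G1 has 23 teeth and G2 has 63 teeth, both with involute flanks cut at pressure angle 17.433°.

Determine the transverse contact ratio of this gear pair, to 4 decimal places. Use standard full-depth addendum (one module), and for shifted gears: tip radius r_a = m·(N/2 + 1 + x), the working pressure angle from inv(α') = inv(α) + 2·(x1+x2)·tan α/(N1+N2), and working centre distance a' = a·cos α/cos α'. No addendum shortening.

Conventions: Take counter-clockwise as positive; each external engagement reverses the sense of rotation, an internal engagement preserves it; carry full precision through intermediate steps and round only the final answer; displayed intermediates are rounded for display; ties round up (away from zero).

topology: single-mesh involute geometry — m = 1.375, 23T/63T pair
base radii: r_b1 = 15.086199, r_b2 = 41.323067
tip radii: r_a1 = 17.187500, r_a2 = 44.687500
no profile shift: α' = α, a' = a
action lengths: √(r_a1²−r_b1²) = 8.235093, √(r_a2²−r_b2²) = 17.011077
base pitch p_b = π·m·cos α = 4.121278
CR = (8.235093 + 17.011077 − 59.125000·sin 17.43300°)/4.121278 = 1.827805
contact ratio ≈ 1.8278

1.8278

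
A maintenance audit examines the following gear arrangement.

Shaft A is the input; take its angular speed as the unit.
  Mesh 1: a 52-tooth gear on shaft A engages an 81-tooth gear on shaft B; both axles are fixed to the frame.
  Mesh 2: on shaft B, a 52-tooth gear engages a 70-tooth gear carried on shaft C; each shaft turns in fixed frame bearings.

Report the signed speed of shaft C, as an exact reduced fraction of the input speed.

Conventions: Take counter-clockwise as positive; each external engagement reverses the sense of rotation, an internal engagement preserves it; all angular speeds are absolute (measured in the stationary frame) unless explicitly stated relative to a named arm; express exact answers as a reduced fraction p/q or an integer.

1352/2835

2-mesh fixed-axis compound train (all bearings frame-fixed)
mesh 1 [52T→81T]: |ω|/ω_in = 1×52/81 = 52/81, sense flips to −
mesh 2 [52T→70T]: |ω|/ω_in = (52/81)×52/70 = 1352/2835, sense flips to +
signed output speed (× input speed) = 1352/2835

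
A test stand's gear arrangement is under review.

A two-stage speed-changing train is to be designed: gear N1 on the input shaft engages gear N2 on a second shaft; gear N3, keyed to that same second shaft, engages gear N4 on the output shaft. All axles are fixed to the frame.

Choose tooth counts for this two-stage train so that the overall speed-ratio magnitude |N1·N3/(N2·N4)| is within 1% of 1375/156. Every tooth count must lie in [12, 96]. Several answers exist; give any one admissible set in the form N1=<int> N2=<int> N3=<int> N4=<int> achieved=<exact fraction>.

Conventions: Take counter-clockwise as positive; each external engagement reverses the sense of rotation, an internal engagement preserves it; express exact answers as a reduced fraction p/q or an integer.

N1=25 N2=12 N3=55 N4=13 achieved=1375/156

2-stage fixed-axis compound train for ratio 1375/156
target = 1375/156 in lowest terms: an exact hit needs N1·N3 = k·1375 and N2·N4 = k·156 for one integer k, every count in [12, 96]; additionally prefer no 1:1 stage (N1 ≠ N2, N3 ≠ N4)
k = 1: N1·N3 = 1375 = 25·55, N2·N4 = 156 = 12·13
achieved = 25·55/(12·13) = 1375/156; |achieved − target| = 0 ≤ 55/624 ✓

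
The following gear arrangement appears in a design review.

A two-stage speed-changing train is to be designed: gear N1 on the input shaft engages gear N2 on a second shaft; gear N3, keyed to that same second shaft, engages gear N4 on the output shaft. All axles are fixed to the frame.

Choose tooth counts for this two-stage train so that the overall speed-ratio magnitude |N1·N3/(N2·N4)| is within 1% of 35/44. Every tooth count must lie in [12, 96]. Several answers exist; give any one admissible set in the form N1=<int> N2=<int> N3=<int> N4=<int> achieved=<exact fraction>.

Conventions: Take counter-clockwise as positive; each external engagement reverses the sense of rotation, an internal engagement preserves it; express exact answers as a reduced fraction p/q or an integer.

N1=14 N2=12 N3=15 N4=22 achieved=35/44

topology: fixed-axis compound train — 2 stages, target 35/44
target = 35/44 in lowest terms: an exact hit needs N1·N3 = k·35 and N2·N4 = k·44 for one integer k, every count in [12, 96]; additionally prefer no 1:1 stage (N1 ≠ N2, N3 ≠ N4)
k = 1…5: no 1:1-free in-range split of k·35 and k·44 into factor pairs; take k = 6
k = 6: N1·N3 = 210 = 14·15, N2·N4 = 264 = 12·22
achieved = 14·15/(12·22) = 35/44; |achieved − target| = 0 ≤ 7/880 ✓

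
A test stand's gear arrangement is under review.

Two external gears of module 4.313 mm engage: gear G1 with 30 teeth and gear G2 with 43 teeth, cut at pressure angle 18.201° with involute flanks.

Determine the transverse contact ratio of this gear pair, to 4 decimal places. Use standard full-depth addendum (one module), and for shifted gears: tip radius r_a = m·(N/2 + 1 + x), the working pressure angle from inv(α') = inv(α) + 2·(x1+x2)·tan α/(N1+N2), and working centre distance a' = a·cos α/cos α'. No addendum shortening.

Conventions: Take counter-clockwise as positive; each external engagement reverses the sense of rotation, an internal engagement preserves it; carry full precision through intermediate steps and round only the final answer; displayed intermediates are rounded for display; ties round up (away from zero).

class = single-mesh tooth geometry [involute pair 30T × 43T, m = 4.313]
base radii: r_b1 = 61.458089, r_b2 = 88.089928
tip radii: r_a1 = 69.008000, r_a2 = 97.042500
no profile shift: α' = α, a' = a
action lengths: √(r_a1²−r_b1²) = 31.384827, √(r_a2²−r_b2²) = 40.711318
base pitch p_b = π·m·cos α = 12.871752
CR = (31.384827 + 40.711318 − 157.424500·sin 18.20100°)/12.871752 = 1.780983
contact ratio ≈ 1.7810

1.7810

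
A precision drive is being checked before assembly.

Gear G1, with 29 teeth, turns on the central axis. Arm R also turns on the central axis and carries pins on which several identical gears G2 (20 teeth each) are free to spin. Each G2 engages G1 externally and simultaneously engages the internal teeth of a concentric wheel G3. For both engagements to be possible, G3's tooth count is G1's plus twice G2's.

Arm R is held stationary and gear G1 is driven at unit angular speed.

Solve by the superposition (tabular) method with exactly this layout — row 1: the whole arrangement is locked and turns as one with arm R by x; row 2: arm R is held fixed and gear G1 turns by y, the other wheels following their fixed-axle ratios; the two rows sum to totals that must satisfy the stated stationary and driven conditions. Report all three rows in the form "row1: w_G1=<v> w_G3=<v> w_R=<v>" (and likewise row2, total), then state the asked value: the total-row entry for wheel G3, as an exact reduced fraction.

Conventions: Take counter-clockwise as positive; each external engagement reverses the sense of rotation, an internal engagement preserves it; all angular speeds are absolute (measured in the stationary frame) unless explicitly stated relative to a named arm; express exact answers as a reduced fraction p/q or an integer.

row1: w_G1=0 w_G3=0 w_R=0
row2: w_G1=1 w_G3=-29/69 w_R=0
total: w_G1=1 w_G3=-29/69 w_R=0
asked value: -29/69

class = planetary set [G3 = 29+2·20 = 69; Willis about the carrier]
superposition row 1 [locked train]: every member turns x
superposition row 2 [arm held]: sun y, ring −(29/69)·y, arm 0
boundary: total ω_arm = x = 0 and total ω_sun = x + y = 1  ⇒  y = 1, x = 0
row 2 ring = −(29/69)·1 = -29/69
totals (row 1 + row 2): sun 0 + 1 = 1, ring 0 + (-29/69) = -29/69, arm 0 + 0 = 0
asked cell (total, ring) = -29/69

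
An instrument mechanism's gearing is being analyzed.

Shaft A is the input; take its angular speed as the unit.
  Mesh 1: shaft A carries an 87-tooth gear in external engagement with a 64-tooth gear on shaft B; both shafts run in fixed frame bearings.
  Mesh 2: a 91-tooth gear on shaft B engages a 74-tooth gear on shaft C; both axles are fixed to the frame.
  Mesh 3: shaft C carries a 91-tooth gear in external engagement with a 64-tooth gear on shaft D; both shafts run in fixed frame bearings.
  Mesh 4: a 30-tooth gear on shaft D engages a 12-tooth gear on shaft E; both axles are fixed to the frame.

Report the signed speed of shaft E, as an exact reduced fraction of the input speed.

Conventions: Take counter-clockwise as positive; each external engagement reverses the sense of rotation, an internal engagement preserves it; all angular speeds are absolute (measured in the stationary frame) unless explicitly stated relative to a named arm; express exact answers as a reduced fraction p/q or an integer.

4-mesh fixed-axis compound train (all bearings frame-fixed)
mesh 1 [87T→64T]: |ω|/ω_in = 1×87/64 = 87/64, sense flips to −
mesh 2 [91T→74T]: |ω|/ω_in = (87/64)×91/74 = 7917/4736, sense flips to +
mesh 3 [91T→64T]: |ω|/ω_in = (7917/4736)×91/64 = 720447/303104, sense flips to −
mesh 4 [30T→12T]: |ω|/ω_in = (720447/303104)×30/12 = 3602235/606208, sense flips to +
signed output speed (× input speed) = 3602235/606208

3602235/606208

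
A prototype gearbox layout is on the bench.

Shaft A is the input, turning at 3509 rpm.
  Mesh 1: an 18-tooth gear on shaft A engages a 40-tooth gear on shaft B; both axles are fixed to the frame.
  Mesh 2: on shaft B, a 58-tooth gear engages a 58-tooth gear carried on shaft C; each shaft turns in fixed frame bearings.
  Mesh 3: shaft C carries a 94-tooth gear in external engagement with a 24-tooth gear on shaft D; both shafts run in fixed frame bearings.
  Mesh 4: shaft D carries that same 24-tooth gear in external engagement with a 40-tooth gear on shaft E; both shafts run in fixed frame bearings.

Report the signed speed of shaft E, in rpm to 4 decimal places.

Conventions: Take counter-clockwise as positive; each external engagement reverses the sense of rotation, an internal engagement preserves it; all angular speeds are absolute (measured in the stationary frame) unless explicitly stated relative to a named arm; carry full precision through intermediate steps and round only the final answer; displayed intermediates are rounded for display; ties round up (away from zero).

topology: fixed-axis compound train — 4 meshes, A→E
mesh 1 [18T→40T]: ω = 3509.0000×18/40 = 1579.0500 rpm, sense flips to −
mesh 2 [58T→58T]: ω = 1579.0500×58/58 = 1579.0500 rpm, sense flips to +
mesh 3 [94T→24T]: ω = 1579.0500×94/24 = 6184.6125 rpm, sense flips to −
mesh 4 [24T→40T]: ω = 6184.6125×24/40 = 3710.7675 rpm, sense flips to +
signed output speed = +3710.7675 rpm

+3710.7675 rpm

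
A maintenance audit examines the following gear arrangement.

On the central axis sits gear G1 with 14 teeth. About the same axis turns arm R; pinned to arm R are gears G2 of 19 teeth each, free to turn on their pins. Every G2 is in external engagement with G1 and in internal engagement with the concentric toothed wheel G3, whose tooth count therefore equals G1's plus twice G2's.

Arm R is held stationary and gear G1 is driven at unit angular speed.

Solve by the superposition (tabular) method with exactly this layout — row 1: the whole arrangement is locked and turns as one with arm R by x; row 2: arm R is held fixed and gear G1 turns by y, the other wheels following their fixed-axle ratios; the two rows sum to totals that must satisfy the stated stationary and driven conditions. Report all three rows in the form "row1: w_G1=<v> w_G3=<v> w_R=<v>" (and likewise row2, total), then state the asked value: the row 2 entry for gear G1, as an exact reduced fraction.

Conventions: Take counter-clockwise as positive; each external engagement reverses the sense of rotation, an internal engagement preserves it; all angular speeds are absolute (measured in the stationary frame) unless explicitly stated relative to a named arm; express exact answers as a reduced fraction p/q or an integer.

row1: w_G1=0 w_G3=0 w_R=0
row2: w_G1=1 w_G3=-7/26 w_R=0
total: w_G1=1 w_G3=-7/26 w_R=0
asked value: 1

topology: planetary set — G1 14T / G2 19T / G3 52T, arm = carrier (Willis)
row 1: whole set turns with the arm by x
row 2 — arm fixed, fixed-axis ratios: sun y, ring −(14/52)·y, arm 0
boundary: total ω_arm = x = 0 and total ω_sun = x + y = 1  ⇒  y = 1, x = 0
row 2 ring = −(14/52)·1 = -7/26
totals (row 1 + row 2): sun 0 + 1 = 1, ring 0 + (-7/26) = -7/26, arm 0 + 0 = 0
asked cell (row2, sun) = 1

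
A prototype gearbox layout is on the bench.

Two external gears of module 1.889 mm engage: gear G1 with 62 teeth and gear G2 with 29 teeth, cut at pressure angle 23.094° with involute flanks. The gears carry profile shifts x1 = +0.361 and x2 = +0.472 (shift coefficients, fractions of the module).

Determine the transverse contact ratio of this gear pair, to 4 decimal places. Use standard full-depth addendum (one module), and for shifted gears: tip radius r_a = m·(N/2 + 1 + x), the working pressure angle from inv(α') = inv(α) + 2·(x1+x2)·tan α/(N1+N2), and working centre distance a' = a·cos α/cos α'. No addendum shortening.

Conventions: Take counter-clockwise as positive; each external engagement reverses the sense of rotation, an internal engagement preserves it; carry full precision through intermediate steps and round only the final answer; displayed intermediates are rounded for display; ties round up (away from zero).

recognized (one external pair, fixed centres): single-mesh tooth geometry, m = 1.889, N1 = 62, N2 = 29
base radii: r_b1 = 53.866233, r_b2 = 25.195496
tip radii: r_a1 = 61.129929, r_a2 = 30.171108
inv(α') = inv(23.094°) + 2·(+0.361+0.472)·tan α/(62+29) = 0.03115267  ⇒  α' = 25.30593°
a' = a·cos α / cos α' = 85.9495·cos 23.094°/cos 25.30593° = 87.453958
action lengths: √(r_a1²−r_b1²) = 28.901509, √(r_a2²−r_b2²) = 16.597673
base pitch p_b = π·m·cos α = 5.458896
CR = (28.901509 + 16.597673 − 87.453958·sin 25.30593°)/5.458896 = 1.486905
contact ratio ≈ 1.4869

1.4869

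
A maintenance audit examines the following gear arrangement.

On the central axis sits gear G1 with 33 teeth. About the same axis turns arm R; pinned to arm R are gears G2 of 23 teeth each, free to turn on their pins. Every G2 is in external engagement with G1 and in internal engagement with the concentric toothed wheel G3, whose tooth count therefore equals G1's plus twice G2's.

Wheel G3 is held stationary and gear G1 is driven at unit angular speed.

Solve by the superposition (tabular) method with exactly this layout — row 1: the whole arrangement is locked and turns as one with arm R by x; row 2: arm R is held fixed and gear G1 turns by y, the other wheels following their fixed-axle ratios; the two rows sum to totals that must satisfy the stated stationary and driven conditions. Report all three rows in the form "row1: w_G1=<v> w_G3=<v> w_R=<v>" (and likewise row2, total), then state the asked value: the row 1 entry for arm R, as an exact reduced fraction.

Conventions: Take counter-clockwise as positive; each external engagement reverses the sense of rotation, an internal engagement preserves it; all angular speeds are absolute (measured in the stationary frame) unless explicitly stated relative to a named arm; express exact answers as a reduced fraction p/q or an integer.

topology: planetary set — G1 33T / G2 23T / G3 79T, arm = carrier (Willis)
row 1: whole set turns with the arm by x
row 2 — arm fixed, fixed-axis ratios: sun y, ring −(33/79)·y, arm 0
boundary: total ω_ring = x − (33/79)·y = 0 and total ω_sun = x + y = 1  ⇒  y = 79/112, x = 33/112
row 2 ring = −(33/79)·79/112 = -33/112
totals (row 1 + row 2): sun 33/112 + 79/112 = 1, ring 33/112 + (-33/112) = 0, arm 33/112 + 0 = 33/112
asked cell (row1, arm) = 33/112

row1: w_G1=33/112 w_G3=33/112 w_R=33/112
row2: w_G1=79/112 w_G3=-33/112 w_R=0
total: w_G1=1 w_G3=0 w_R=33/112
asked value: 33/112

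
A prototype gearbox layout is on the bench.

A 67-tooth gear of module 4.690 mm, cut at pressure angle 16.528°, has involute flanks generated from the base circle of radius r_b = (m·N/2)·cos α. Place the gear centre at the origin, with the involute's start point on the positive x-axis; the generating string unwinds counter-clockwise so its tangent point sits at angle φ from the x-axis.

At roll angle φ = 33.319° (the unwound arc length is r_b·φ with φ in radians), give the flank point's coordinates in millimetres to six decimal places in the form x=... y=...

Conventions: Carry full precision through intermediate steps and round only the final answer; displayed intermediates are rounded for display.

x=173.978399 y=9.543773

single-mesh involute tooth geometry (67T wheel at module 4.690)
pitch radius r_p = m·N/2 = 4.690·67/2 = 157.115000
base radius r_b = r_p·cos α = 157.115000·cos 16.528° = 150.623138
roll angle φ = 33.319° = 0.58152625 rad
x = r_b·(cos φ + φ·sin φ) = 173.978399
y = r_b·(sin φ − φ·cos φ) = 9.543773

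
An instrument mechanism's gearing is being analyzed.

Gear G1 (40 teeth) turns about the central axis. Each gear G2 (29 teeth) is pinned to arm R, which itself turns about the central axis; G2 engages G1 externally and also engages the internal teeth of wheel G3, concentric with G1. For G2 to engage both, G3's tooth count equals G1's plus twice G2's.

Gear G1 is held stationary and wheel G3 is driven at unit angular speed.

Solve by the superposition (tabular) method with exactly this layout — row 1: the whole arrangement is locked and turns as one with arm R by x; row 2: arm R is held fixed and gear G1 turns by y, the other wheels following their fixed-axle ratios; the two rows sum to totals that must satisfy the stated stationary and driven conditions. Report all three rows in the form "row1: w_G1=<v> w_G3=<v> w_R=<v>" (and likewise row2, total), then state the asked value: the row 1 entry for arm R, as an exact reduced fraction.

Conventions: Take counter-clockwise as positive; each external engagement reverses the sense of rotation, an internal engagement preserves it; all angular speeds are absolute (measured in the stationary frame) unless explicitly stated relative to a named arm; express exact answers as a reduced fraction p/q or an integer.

row1: w_G1=49/69 w_G3=49/69 w_R=49/69
row2: w_G1=-49/69 w_G3=20/69 w_R=0
total: w_G1=0 w_G3=1 w_R=49/69
asked value: 49/69

planetary set (40T centre, 29T on arm, 98T internal) — Willis relation
row 1 (train locked, turned with arm): all members turn x
row 2 — arm fixed, fixed-axis ratios: sun y, ring −(40/98)·y, arm 0
boundary: total ω_sun = x + y = 0 and total ω_ring = x − (40/98)·y = 1  ⇒  y = -49/69, x = 49/69
row 2 ring = −(40/98)·(-49/69) = 20/69
totals (row 1 + row 2): sun 49/69 + (-49/69) = 0, ring 49/69 + 20/69 = 1, arm 49/69 + 0 = 49/69
asked cell (row1, arm) = 49/69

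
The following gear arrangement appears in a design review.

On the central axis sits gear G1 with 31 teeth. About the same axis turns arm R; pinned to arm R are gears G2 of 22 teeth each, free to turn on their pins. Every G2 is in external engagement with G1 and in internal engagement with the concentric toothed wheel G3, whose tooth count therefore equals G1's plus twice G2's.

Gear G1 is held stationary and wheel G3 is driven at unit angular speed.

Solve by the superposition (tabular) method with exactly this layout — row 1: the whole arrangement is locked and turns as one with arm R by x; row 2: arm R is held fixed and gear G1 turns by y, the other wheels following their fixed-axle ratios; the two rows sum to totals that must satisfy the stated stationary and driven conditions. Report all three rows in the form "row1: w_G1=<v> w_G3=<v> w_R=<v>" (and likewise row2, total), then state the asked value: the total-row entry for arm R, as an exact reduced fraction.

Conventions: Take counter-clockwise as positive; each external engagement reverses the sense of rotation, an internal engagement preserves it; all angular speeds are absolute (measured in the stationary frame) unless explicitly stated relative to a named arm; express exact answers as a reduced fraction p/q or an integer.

row1: w_G1=75/106 w_G3=75/106 w_R=75/106
row2: w_G1=-75/106 w_G3=31/106 w_R=0
total: w_G1=0 w_G3=1 w_R=75/106
asked value: 75/106

recognized (axles ride arm R): planetary set, 31/22/75 teeth
row 1: whole set turns with the arm by x
superposition row 2 [arm held]: sun y, ring −(31/75)·y, arm 0
boundary: total ω_sun = x + y = 0 and total ω_ring = x − (31/75)·y = 1  ⇒  y = -75/106, x = 75/106
row 2 ring = −(31/75)·(-75/106) = 31/106
totals (row 1 + row 2): sun 75/106 + (-75/106) = 0, ring 75/106 + 31/106 = 1, arm 75/106 + 0 = 75/106
asked cell (total, arm) = 75/106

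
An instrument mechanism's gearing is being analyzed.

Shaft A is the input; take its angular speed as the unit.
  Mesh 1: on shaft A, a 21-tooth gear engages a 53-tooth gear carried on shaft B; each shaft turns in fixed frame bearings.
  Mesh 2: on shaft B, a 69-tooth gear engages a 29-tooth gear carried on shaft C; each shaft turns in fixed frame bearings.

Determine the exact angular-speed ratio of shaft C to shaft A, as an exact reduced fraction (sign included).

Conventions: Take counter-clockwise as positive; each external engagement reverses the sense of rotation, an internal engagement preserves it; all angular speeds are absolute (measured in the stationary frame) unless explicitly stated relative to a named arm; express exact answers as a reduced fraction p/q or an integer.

class = fixed-axis compound train [2 meshes; 2 ratios multiply, 2 sense flips]
mesh 1 [21T→53T]: running ratio 21/53, sense −
mesh 2 [69T→29T]: running ratio 1449/1537, sense +
ω_out/ω_in = 1449/1537

1449/1537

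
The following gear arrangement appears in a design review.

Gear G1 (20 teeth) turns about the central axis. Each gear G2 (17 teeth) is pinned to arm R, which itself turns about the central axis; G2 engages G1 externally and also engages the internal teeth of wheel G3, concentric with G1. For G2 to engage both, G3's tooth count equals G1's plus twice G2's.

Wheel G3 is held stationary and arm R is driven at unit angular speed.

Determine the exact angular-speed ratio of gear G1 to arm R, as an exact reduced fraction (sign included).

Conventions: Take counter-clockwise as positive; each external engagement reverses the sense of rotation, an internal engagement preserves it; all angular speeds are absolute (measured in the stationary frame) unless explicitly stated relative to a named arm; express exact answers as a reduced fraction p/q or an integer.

topology: planetary set — G1 20T / G2 17T / G3 54T, arm = carrier (Willis)
ring teeth: 20 + 2·17 = 54
20(ω_sun−ω_arm) = −54(ω_ring−ω_arm),  ω_ring = 0, ω_arm = 1
ω_sun = 1 − (54/20)(0−1) = 37/10
ω_out/ω_in = 37/10

37/10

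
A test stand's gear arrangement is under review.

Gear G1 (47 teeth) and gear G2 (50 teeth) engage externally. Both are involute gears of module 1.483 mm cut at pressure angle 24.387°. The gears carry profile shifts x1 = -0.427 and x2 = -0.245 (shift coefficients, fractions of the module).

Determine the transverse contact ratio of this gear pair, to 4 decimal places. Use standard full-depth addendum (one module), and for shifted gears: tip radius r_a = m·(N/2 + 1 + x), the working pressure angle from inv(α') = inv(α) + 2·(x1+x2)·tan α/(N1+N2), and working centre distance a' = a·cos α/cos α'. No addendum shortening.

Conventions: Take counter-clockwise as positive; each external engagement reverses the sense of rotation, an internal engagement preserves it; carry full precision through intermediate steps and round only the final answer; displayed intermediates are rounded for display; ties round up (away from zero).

1.6716

class = single-mesh tooth geometry [involute pair 47T × 50T, m = 1.483]
base radii: r_b1 = 31.741047, r_b2 = 33.767071
tip radii: r_a1 = 35.700259, r_a2 = 38.194665
inv(α') = inv(24.387°) + 2·(-0.427-0.245)·tan α/(47+50) = 0.02143170  ⇒  α' = 22.47232°
a' = a·cos α / cos α' = 71.9255·cos 24.387°/cos 22.47232° = 70.891297
action lengths: √(r_a1²−r_b1²) = 16.340577, √(r_a2²−r_b2²) = 17.849856
base pitch p_b = π·m·cos α = 4.243295
CR = (16.340577 + 17.849856 − 70.891297·sin 22.47232°)/4.243295 = 1.671615
contact ratio ≈ 1.6716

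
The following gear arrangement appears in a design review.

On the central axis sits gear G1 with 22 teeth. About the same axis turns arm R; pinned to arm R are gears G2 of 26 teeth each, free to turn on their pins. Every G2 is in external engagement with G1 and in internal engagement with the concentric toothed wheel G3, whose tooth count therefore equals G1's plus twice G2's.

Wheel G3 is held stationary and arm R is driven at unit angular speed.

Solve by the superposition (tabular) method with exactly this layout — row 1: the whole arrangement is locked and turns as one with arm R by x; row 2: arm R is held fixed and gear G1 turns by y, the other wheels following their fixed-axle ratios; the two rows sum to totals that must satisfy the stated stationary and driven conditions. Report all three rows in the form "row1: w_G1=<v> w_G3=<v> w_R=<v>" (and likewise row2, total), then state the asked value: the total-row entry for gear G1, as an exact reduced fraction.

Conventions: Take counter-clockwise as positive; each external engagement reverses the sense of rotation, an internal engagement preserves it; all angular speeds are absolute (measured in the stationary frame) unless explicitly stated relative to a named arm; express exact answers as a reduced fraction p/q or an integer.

planetary set (22T centre, 26T on arm, 74T internal) — Willis relation
row 1 (train locked, turned with arm): all members turn x
row 2 — arm fixed, fixed-axis ratios: sun y, ring −(22/74)·y, arm 0
boundary: total ω_ring = x − (22/74)·y = 0 and total ω_arm = x = 1  ⇒  y = 37/11, x = 1
row 2 ring = −(22/74)·37/11 = -1
totals (row 1 + row 2): sun 1 + 37/11 = 48/11, ring 1 + (-1) = 0, arm 1 + 0 = 1
asked cell (total, sun) = 48/11

row1: w_G1=1 w_G3=1 w_R=1
row2: w_G1=37/11 w_G3=-1 w_R=0
total: w_G1=48/11 w_G3=0 w_R=1
asked value: 48/11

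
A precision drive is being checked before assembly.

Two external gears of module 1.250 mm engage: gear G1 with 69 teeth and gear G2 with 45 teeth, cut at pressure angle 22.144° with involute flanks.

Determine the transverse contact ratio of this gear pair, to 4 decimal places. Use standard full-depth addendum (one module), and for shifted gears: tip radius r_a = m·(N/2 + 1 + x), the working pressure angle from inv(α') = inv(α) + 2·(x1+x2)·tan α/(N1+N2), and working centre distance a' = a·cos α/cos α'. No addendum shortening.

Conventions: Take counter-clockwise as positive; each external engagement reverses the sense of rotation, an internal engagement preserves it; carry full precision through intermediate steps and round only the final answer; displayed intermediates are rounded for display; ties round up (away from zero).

1.6624

recognized (one external pair, fixed centres): single-mesh tooth geometry, m = 1.250, N1 = 69, N2 = 45
base radii: r_b1 = 39.944076, r_b2 = 26.050484
tip radii: r_a1 = 44.375000, r_a2 = 29.375000
no profile shift: α' = α, a' = a
action lengths: √(r_a1²−r_b1²) = 19.329031, √(r_a2²−r_b2²) = 13.574347
base pitch p_b = π·m·cos α = 3.637334
CR = (19.329031 + 13.574347 − 71.250000·sin 22.14400°)/3.637334 = 1.662402
contact ratio ≈ 1.6624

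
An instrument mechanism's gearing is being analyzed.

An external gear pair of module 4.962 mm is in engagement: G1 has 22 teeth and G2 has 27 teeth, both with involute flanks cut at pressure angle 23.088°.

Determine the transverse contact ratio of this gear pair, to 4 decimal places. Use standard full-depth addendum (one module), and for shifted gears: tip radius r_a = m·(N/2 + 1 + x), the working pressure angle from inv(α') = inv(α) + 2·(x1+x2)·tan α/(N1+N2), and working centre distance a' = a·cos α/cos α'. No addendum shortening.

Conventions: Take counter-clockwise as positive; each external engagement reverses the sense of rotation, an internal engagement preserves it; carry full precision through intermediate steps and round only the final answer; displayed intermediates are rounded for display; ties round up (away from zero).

class = single-mesh tooth geometry [involute pair 22T × 27T, m = 4.962]
base radii: r_b1 = 50.210181, r_b2 = 61.621586
tip radii: r_a1 = 59.544000, r_a2 = 71.949000
no profile shift: α' = α, a' = a
action lengths: √(r_a1²−r_b1²) = 32.006650, √(r_a2²−r_b2²) = 37.140797
base pitch p_b = π·m·cos α = 14.339994
CR = (32.006650 + 37.140797 − 121.569000·sin 23.08800°)/14.339994 = 1.497549
contact ratio ≈ 1.4975

1.4975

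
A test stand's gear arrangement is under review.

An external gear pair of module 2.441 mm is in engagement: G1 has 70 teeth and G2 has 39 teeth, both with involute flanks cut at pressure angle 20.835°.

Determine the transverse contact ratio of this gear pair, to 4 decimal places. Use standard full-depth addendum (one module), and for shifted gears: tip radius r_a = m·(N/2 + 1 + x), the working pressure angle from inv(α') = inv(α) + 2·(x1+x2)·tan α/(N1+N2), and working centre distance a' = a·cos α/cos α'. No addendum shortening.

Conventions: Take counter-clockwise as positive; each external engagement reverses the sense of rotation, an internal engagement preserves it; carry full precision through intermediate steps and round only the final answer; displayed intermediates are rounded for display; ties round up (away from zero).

class = single-mesh tooth geometry [involute pair 70T × 39T, m = 2.441]
base radii: r_b1 = 79.848284, r_b2 = 44.486901
tip radii: r_a1 = 87.876000, r_a2 = 50.040500
no profile shift: α' = α, a' = a
action lengths: √(r_a1²−r_b1²) = 36.693908, √(r_a2²−r_b2²) = 22.912164
base pitch p_b = π·m·cos α = 7.167165
CR = (36.693908 + 22.912164 − 133.034500·sin 20.83500°)/7.167165 = 1.714574
contact ratio ≈ 1.7146

1.7146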